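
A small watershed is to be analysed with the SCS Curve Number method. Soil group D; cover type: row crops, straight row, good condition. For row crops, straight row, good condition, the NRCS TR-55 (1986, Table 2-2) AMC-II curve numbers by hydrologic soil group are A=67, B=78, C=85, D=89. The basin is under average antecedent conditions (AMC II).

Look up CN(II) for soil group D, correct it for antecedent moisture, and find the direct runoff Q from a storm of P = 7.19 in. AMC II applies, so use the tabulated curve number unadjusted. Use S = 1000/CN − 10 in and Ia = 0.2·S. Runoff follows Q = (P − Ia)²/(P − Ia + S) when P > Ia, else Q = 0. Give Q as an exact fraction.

NRCS table: row crops, straight row, good condition, soil group D → CN(II) = 89
Average conditions: CN = 89 (no AMC adjustment).
S = 1000/89 − 10 = 110/89 in ≈ 1.236 in
Ia = 0.2S: 0.2·1.236 = 0.247 in (exactly 22/89)
Excess rainfall: 7.190 − 0.247 = 6.943 in; P > Ia so Q > 0
Q: (61791/8900)² ÷ (72791/8900) = 3818127681/647839900 in (≈ 5.894 in)

Q = 3818127681/647839900 in ≈ 5.894 in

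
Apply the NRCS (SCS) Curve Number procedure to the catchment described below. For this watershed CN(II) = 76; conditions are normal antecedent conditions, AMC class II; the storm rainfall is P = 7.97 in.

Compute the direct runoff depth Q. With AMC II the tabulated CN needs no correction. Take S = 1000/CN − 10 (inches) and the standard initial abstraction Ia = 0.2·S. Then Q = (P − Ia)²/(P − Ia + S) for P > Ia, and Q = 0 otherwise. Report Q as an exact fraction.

Q = 194407249/37891700 in ≈ 5.131 in

CN(II) = 76; AMC II needs no correction.
Retention S: 1000/CN − 10 with CN=76.000 → S = 60/19 ≈ 3.158 in
Ia = 0.2·(60/19) = 12/19 in ≈ 0.632 in
Excess rainfall: 7.970 − 0.632 = 7.338 in; P > Ia so Q > 0
Q = (13943/1900)²/((13943/1900) + 60/19) = (194407249/3610000)/(19943/1900) = 194407249/37891700 in ≈ 5.131 in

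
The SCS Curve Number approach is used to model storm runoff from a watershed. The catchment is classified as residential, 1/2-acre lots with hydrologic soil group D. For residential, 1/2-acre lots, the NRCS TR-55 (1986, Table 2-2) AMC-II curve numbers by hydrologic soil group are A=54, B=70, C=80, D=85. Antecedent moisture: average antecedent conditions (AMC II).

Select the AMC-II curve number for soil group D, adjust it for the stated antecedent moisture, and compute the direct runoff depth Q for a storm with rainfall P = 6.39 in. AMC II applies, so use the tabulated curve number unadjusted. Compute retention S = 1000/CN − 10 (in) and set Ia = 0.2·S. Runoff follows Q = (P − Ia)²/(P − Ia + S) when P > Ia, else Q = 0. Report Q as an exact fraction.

Q = 35109723/7515700 in ≈ 4.672 in

NRCS table: residential, 1/2-acre lots, soil group D → CN(II) = 85
AMC II — tabulated CN = 85 applies directly.
Max retention: S = 1000/85 − 10 = 30/17 in (≈ 1.765 in)
Ia = 0.2·(30/17) = 6/17 in ≈ 0.353 in
Excess rainfall: 6.390 − 0.353 = 6.037 in; P > Ia so Q > 0
Q: (10263/1700)² ÷ (13263/1700) = 35109723/7515700 in (≈ 4.672 in)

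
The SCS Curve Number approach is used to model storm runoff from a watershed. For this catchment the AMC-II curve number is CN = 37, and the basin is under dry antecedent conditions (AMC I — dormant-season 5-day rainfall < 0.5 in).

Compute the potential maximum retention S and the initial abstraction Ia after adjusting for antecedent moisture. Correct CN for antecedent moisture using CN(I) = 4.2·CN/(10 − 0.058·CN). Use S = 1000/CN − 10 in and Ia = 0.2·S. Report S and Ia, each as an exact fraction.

Adjust CN=37 to AMC I: 4.2·37/(10 − 0.058·37) → (777/5) ÷ (3927/500) = 3700/187 ≈ 19.786
Max retention: S = 1000/(3700/187) − 10 = 1500/37 in (≈ 40.541 in)
Initial abstraction Ia = S/5 = (1500/37)/5 = 300/37 ≈ 8.108 in

S = 1500/37 in ≈ 40.541 in; Ia = 300/37 in ≈ 8.108 in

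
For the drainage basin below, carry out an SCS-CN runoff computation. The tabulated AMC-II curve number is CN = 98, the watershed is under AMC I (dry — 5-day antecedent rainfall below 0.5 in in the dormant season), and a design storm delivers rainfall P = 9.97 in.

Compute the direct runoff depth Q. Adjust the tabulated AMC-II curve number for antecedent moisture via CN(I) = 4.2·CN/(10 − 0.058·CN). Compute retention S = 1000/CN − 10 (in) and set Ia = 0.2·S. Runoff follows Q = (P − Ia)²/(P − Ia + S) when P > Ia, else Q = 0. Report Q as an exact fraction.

Adjust CN=98 to AMC I: 4.2·98/(10 − 0.058·98) → (2058/5) ÷ (1079/250) = 102900/1079 ≈ 95.366
Max retention: S = 1000/(102900/1079) − 10 = 500/1029 in (≈ 0.486 in)
Initial abstraction Ia = S/5 = (500/1029)/5 = 100/1029 ≈ 0.097 in
Excess rainfall: 9.970 − 0.097 = 9.873 in; P > Ia so Q > 0
Q = (1015913/102900)²/((1015913/102900) + 500/1029) = (1032079223569/10588410000)/(1065913/102900) = 1032079223569/109682447700 in ≈ 9.410 in

Q = 1032079223569/109682447700 in ≈ 9.410 in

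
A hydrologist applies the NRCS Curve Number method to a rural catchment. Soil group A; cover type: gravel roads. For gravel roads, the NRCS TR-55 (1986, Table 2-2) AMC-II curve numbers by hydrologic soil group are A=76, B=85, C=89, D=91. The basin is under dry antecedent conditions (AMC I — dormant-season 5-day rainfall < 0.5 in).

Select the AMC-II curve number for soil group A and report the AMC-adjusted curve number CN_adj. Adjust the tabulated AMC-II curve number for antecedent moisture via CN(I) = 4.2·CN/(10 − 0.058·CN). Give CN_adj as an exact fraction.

NRCS table: gravel roads, soil group A → CN(II) = 76
CN(I) from CN(II)=76: (4.2·76)/(10 − 0.058·76) = 13300/233 ≈ 57.082

CN_adj = 13300/233 ≈ 57.082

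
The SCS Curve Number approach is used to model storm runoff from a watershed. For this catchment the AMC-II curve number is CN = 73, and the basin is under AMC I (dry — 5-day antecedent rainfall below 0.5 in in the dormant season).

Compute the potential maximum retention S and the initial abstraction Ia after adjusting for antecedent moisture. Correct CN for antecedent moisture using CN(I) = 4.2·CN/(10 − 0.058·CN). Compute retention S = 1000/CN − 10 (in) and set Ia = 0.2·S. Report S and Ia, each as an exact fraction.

S = 4500/511 in ≈ 8.806 in; Ia = 900/511 in ≈ 1.761 in

CN(I) from CN(II)=73: (4.2·73)/(10 − 0.058·73) = 51100/961 ≈ 53.174
S = 1000/(51100/961) − 10 = 4500/511 in ≈ 8.806 in
Ia = 0.2S: 0.2·8.806 = 1.761 in (exactly 900/511)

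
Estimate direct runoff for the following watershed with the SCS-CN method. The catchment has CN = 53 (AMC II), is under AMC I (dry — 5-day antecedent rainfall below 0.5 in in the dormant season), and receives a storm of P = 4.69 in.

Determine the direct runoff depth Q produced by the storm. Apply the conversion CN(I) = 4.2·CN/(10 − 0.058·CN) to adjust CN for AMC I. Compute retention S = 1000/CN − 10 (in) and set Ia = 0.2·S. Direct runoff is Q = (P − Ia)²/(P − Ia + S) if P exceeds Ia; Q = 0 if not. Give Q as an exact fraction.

Q = 2703688009/267342266100 in ≈ 0.010 in

CN(I) from CN(II)=53: (4.2·53)/(10 − 0.058·53) = 111300/3463 ≈ 32.140
Max retention: S = 1000/(111300/3463) − 10 = 23500/1113 in (≈ 21.114 in)
Ia = 0.2·(23500/1113) = 4700/1113 in ≈ 4.223 in
P − Ia = 4.690 − 4.223 = 51997/111300 ≈ 0.467 in (> 0, runoff occurs)
Q = (51997/111300)²/((51997/111300) + 23500/1113) = (2703688009/12387690000)/(2401997/111300) = 2703688009/267342266100 in ≈ 0.010 in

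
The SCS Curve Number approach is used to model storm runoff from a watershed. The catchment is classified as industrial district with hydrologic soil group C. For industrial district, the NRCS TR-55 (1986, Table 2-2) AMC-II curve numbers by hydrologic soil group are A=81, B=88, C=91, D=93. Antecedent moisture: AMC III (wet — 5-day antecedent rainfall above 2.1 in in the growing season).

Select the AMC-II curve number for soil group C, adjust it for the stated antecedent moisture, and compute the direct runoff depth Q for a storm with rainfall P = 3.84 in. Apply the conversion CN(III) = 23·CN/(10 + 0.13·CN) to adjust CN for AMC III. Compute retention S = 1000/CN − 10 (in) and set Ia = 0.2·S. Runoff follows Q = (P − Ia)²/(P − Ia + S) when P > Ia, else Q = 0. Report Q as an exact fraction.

NRCS table: industrial district, soil group C → CN(II) = 91
Wet (AMC III): CN(III) = 23·91/(10 + 0.13·91) = 2093/(2183/100) = 209300/2183 ≈ 95.877
Retention S: 1000/CN − 10 with CN=95.877 → S = 900/2093 ≈ 0.430 in
Ia = 0.2S: 0.2·0.430 = 0.086 in (exactly 180/2093)
Excess rainfall: 3.840 − 0.086 = 3.754 in; P > Ia so Q > 0
Q: (196428/52325)² ÷ (218928/52325) = 803832483/238654325 in (≈ 3.368 in)

Q = 803832483/238654325 in ≈ 3.368 in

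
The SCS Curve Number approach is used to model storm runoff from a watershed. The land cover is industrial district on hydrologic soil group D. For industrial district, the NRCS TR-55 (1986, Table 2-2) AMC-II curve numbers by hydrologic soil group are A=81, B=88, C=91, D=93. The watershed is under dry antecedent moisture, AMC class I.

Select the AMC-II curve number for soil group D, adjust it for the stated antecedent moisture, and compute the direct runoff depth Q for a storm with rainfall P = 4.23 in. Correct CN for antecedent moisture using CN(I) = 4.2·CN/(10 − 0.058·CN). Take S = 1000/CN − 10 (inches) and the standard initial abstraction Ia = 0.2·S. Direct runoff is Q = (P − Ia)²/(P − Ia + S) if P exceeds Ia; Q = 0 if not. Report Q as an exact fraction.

Q = 11667672289/4408674300 in ≈ 2.647 in

NRCS table: industrial district, soil group D → CN(II) = 93
CN(I) from CN(II)=93: (4.2·93)/(10 − 0.058·93) = 27900/329 ≈ 84.802
S = 1000/(27900/329) − 10 = 500/279 in ≈ 1.792 in
Initial abstraction Ia = S/5 = (500/279)/5 = 100/279 ≈ 0.358 in
Excess rainfall: 4.230 − 0.358 = 3.872 in; P > Ia so Q > 0
Q = (108017/27900)²/((108017/27900) + 500/279) = (11667672289/778410000)/(158017/27900) = 11667672289/4408674300 in ≈ 2.647 in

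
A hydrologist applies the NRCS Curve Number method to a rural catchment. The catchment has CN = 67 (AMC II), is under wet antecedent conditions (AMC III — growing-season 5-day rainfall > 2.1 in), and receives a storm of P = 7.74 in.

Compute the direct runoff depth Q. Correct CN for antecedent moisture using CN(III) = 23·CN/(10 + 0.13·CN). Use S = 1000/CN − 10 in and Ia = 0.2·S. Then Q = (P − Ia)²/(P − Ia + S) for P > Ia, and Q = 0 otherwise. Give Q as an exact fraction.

CN(III) from CN(II)=67: (23·67)/(10 + 0.13·67) = 154100/1871 ≈ 82.362
Retention S: 1000/CN − 10 with CN=82.362 → S = 3300/1541 ≈ 2.141 in
Ia = 0.2·(3300/1541) = 660/1541 in ≈ 0.428 in
Excess rainfall: 7.740 − 0.428 = 7.312 in; P > Ia so Q > 0
Q: (563367/77050)² ÷ (728367/77050) = 105794125563/18706892450 in (≈ 5.655 in)

Q = 105794125563/18706892450 in ≈ 5.655 in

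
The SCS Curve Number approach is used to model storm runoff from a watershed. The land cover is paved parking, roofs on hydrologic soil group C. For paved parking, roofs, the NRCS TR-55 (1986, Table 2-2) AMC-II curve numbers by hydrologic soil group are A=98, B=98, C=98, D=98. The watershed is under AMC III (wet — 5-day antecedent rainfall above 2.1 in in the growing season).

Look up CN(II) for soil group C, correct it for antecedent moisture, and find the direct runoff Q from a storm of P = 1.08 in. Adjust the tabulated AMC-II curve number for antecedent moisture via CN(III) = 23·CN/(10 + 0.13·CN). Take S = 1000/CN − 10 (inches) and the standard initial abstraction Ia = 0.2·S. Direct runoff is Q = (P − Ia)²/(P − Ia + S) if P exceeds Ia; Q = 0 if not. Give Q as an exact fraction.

NRCS table: paved parking, roofs, soil group C → CN(II) = 98
Wet (AMC III): CN(III) = 23·98/(10 + 0.13·98) = 2254/(1137/50) = 112700/1137 ≈ 99.120
Max retention: S = 1000/(112700/1137) − 10 = 100/1127 in (≈ 0.089 in)
Ia = 0.2·(100/1127) = 20/1127 in ≈ 0.018 in
Excess rainfall: 1.080 − 0.018 = 1.062 in; P > Ia so Q > 0
Q: (29929/28175)² ÷ (32429/28175) = 895745041/913687075 in (≈ 0.980 in)

Q = 895745041/913687075 in ≈ 0.980 in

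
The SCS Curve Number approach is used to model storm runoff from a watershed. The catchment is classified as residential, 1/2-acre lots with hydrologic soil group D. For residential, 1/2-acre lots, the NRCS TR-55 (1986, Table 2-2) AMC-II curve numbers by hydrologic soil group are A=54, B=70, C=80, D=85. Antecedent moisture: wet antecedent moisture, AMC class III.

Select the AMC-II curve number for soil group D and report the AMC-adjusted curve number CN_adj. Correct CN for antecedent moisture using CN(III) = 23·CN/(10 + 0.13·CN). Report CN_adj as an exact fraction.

CN_adj = 39100/421 ≈ 92.874

NRCS table: residential, 1/2-acre lots, soil group D → CN(II) = 85
Wet (AMC III): CN(III) = 23·85/(10 + 0.13·85) = 1955/(421/20) = 39100/421 ≈ 92.874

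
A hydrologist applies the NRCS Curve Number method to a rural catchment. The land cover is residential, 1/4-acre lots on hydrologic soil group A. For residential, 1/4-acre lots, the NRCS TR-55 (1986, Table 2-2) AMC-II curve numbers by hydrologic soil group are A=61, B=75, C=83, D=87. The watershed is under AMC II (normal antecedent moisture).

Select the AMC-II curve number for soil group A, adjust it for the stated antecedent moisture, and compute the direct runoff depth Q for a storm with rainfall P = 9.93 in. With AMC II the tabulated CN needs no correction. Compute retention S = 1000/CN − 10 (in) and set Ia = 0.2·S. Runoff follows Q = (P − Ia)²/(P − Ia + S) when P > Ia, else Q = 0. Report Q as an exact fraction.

NRCS table: residential, 1/4-acre lots, soil group A → CN(II) = 61
Average conditions: CN = 61 (no AMC adjustment).
Max retention: S = 1000/61 − 10 = 390/61 in (≈ 6.393 in)
Ia = 0.2S: 0.2·6.393 = 1.279 in (exactly 78/61)
Excess rainfall: 9.930 − 1.279 = 8.651 in; P > Ia so Q > 0
Q: (52773/6100)² ÷ (91773/6100) = 309443281/62201700 in (≈ 4.975 in)

Q = 309443281/62201700 in ≈ 4.975 in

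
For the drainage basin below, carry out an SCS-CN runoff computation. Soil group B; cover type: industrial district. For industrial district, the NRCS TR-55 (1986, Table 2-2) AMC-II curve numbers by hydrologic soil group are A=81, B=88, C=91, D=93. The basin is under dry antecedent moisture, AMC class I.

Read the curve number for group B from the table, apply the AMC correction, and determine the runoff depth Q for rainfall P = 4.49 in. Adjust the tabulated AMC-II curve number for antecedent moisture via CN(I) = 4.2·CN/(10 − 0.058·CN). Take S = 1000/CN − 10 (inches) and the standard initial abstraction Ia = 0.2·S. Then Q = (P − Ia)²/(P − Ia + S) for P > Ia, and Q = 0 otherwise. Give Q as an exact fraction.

NRCS table: industrial district, soil group B → CN(II) = 88
CN(I) from CN(II)=88: (4.2·88)/(10 − 0.058·88) = 3850/51 ≈ 75.490
Max retention: S = 1000/(3850/51) − 10 = 250/77 in (≈ 3.247 in)
Initial abstraction Ia = S/5 = (250/77)/5 = 50/77 ≈ 0.649 in
P − Ia = 4.490 − 0.649 = 29573/7700 ≈ 3.841 in (> 0, runoff occurs)
Q: (29573/7700)² ÷ (54573/7700) = 874562329/420212100 in (≈ 2.081 in)

Q = 874562329/420212100 in ≈ 2.081 in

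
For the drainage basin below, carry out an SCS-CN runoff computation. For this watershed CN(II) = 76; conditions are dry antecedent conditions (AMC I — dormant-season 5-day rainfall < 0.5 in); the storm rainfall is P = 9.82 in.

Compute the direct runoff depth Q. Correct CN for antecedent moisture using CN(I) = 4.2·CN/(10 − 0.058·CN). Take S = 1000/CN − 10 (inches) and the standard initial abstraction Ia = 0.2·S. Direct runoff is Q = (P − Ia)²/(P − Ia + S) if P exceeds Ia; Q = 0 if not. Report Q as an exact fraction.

Dry (AMC I): CN(I) = 4.2·76/(10 − 0.058·76) = (1596/5)/(699/125) = 13300/233 ≈ 57.082
S = 1000/(13300/233) − 10 = 1000/133 in ≈ 7.519 in
Initial abstraction Ia = S/5 = (1000/133)/5 = 200/133 ≈ 1.504 in
Excess rainfall: 9.820 − 1.504 = 8.316 in; P > Ia so Q > 0
Q = (55303/6650)²/((55303/6650) + 1000/133) = (3058421809/44222500)/(105303/6650) = 3058421809/700264950 in ≈ 4.368 in

Q = 3058421809/700264950 in ≈ 4.368 in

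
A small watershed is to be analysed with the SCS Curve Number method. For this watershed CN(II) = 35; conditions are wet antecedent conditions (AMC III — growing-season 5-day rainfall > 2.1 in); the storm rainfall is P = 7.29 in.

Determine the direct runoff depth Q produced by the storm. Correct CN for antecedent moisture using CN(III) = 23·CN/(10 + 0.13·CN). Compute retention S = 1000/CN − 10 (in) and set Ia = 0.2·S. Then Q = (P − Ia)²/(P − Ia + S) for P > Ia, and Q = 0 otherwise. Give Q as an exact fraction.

Q = 8348294161/3564040900 in ≈ 2.342 in

Wet (AMC III): CN(III) = 23·35/(10 + 0.13·35) = 805/(291/20) = 16100/291 ≈ 55.326
Retention S: 1000/CN − 10 with CN=55.326 → S = 1300/161 ≈ 8.075 in
Ia = 0.2S: 0.2·8.075 = 1.615 in (exactly 260/161)
Since P=7.290 > Ia=1.615: effective rainfall P−Ia = 91369/16100 in
Q: (91369/16100)² ÷ (221369/16100) = 8348294161/3564040900 in (≈ 2.342 in)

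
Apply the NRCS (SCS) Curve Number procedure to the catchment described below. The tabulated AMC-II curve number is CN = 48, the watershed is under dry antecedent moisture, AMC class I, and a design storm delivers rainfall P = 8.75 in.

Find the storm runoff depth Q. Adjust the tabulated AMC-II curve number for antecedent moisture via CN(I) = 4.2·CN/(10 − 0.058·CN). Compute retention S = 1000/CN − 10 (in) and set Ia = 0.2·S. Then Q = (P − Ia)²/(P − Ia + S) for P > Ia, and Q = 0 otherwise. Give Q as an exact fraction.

CN(I) from CN(II)=48: (4.2·48)/(10 − 0.058·48) = 12600/451 ≈ 27.938
Max retention: S = 1000/(12600/451) − 10 = 1625/63 in (≈ 25.794 in)
Initial abstraction Ia = S/5 = (1625/63)/5 = 325/63 ≈ 5.159 in
P − Ia = 8.750 − 5.159 = 905/252 ≈ 3.591 in (> 0, runoff occurs)
Runoff Q = (P−Ia)²/(P−Ia+S) = (3.591)²/(3.591+25.794) = 163805/373212 ≈ 0.439 in

Q = 163805/373212 in ≈ 0.439 in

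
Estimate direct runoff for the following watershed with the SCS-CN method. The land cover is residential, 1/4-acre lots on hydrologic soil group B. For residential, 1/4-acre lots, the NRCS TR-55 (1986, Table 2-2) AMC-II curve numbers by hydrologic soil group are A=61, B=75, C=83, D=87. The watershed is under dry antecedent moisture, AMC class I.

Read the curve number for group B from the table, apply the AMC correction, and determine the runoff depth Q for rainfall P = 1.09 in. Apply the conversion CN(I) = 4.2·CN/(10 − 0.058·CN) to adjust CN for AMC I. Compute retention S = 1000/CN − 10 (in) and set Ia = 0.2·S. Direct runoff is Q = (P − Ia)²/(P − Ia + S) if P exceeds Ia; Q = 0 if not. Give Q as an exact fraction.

NRCS table: residential, 1/4-acre lots, soil group B → CN(II) = 75
Dry (AMC I): CN(I) = 4.2·75/(10 − 0.058·75) = 315/(113/20) = 6300/113 ≈ 55.752
Max retention: S = 1000/(6300/113) − 10 = 500/63 in (≈ 7.937 in)
Ia = 0.2·(500/63) = 100/63 in ≈ 1.587 in
P = 1.090 ≤ Ia = 1.587 in: entire storm abstracted, Q = 0.

Q = 0 in ≈ 0.000 in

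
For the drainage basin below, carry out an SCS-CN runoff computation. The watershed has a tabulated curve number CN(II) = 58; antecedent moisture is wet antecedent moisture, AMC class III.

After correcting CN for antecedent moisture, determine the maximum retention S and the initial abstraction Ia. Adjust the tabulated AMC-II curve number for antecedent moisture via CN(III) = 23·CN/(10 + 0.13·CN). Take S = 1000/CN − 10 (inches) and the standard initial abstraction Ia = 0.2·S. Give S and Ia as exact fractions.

Adjust CN=58 to AMC III: 23·58/(10 + 0.13·58) → 1334 ÷ (877/50) = 66700/877 ≈ 76.055
Max retention: S = 1000/(66700/877) − 10 = 2100/667 in (≈ 3.148 in)
Ia = 0.2S: 0.2·3.148 = 0.630 in (exactly 420/667)

S = 2100/667 in ≈ 3.148 in; Ia = 420/667 in ≈ 0.630 in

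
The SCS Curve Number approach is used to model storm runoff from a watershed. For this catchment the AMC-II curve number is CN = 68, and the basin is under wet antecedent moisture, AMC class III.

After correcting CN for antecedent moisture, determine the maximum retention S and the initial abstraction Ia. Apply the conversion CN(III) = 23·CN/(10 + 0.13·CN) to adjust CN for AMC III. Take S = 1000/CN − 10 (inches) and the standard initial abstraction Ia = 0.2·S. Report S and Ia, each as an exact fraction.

Wet (AMC III): CN(III) = 23·68/(10 + 0.13·68) = 1564/(471/25) = 39100/471 ≈ 83.015
S = 1000/(39100/471) − 10 = 800/391 in ≈ 2.046 in
Ia = 0.2S: 0.2·2.046 = 0.409 in (exactly 160/391)

S = 800/391 in ≈ 2.046 in; Ia = 160/391 in ≈ 0.409 in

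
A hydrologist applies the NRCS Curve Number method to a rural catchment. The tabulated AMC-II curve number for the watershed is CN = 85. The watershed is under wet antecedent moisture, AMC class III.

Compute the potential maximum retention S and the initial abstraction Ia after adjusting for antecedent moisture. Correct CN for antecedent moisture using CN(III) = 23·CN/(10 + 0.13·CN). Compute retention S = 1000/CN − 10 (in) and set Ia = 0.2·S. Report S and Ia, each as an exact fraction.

CN(III) from CN(II)=85: (23·85)/(10 + 0.13·85) = 39100/421 ≈ 92.874
S = 1000/(39100/421) − 10 = 300/391 in ≈ 0.767 in
Initial abstraction Ia = S/5 = (300/391)/5 = 60/391 ≈ 0.153 in

S = 300/391 in ≈ 0.767 in; Ia = 60/391 in ≈ 0.153 in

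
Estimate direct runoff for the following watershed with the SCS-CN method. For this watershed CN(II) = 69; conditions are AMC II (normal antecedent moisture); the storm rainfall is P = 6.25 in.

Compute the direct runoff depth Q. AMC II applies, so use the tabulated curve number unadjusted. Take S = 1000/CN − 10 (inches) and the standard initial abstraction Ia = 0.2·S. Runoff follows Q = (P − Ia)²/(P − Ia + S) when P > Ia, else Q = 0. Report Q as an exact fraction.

CN(II) = 69; AMC II needs no correction.
Retention S: 1000/CN − 10 with CN=69.000 → S = 310/69 ≈ 4.493 in
Initial abstraction Ia = S/5 = (310/69)/5 = 62/69 ≈ 0.899 in
Since P=6.250 > Ia=0.899: effective rainfall P−Ia = 1477/276 in
Runoff Q = (P−Ia)²/(P−Ia+S) = (5.351)²/(5.351+4.493) = 2181529/749892 ≈ 2.909 in

Q = 2181529/749892 in ≈ 2.909 in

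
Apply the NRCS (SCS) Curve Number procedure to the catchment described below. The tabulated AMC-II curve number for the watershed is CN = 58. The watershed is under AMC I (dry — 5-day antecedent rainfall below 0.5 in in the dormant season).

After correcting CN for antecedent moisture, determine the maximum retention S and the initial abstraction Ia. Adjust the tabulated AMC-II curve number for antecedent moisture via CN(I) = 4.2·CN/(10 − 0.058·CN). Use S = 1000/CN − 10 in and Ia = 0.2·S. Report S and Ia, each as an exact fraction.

S = 500/29 in ≈ 17.241 in; Ia = 100/29 in ≈ 3.448 in

Dry (AMC I): CN(I) = 4.2·58/(10 − 0.058·58) = (1218/5)/(1659/250) = 2900/79 ≈ 36.709
Retention S: 1000/CN − 10 with CN=36.709 → S = 500/29 ≈ 17.241 in
Ia = 0.2S: 0.2·17.241 = 3.448 in (exactly 100/29)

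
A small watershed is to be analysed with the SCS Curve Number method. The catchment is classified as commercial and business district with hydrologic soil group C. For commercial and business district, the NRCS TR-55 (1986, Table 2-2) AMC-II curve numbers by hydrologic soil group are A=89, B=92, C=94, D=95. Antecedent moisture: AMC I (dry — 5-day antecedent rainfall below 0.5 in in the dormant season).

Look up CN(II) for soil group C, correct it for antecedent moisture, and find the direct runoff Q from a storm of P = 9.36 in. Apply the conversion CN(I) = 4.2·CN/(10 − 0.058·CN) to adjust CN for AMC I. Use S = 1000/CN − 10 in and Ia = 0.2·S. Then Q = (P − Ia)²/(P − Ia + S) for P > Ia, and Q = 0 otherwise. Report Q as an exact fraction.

NRCS table: commercial and business district, soil group C → CN(II) = 94
Dry (AMC I): CN(I) = 4.2·94/(10 − 0.058·94) = (1974/5)/(1137/250) = 32900/379 ≈ 86.807
Max retention: S = 1000/(32900/379) − 10 = 500/329 in (≈ 1.520 in)
Ia = 0.2S: 0.2·1.520 = 0.304 in (exactly 100/329)
Excess rainfall: 9.360 − 0.304 = 9.056 in; P > Ia so Q > 0
Runoff Q = (P−Ia)²/(P−Ia+S) = (9.056)²/(9.056+1.520) = 2774082098/357729925 ≈ 7.755 in

Q = 2774082098/357729925 in ≈ 7.755 in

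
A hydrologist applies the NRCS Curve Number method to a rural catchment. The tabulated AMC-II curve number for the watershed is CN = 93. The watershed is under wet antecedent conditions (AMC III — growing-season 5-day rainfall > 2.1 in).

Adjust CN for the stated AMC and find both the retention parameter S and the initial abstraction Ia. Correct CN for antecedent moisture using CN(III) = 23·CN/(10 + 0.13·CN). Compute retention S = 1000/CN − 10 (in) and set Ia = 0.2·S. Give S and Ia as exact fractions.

S = 700/2139 in ≈ 0.327 in; Ia = 140/2139 in ≈ 0.065 in

Adjust CN=93 to AMC III: 23·93/(10 + 0.13·93) → 2139 ÷ (2209/100) = 213900/2209 ≈ 96.831
S = 1000/(213900/2209) − 10 = 700/2139 in ≈ 0.327 in
Ia = 0.2S: 0.2·0.327 = 0.065 in (exactly 140/2139)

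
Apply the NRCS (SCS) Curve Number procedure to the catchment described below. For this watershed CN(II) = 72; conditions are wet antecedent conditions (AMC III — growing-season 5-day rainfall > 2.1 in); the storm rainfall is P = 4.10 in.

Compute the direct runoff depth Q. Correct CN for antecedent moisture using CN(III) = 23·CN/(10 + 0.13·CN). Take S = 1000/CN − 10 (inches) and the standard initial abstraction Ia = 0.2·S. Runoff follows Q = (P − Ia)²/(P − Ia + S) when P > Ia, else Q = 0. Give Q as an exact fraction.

Adjust CN=72 to AMC III: 23·72/(10 + 0.13·72) → 1656 ÷ (484/25) = 10350/121 ≈ 85.537
Max retention: S = 1000/(10350/121) − 10 = 350/207 in (≈ 1.691 in)
Initial abstraction Ia = S/5 = (350/207)/5 = 70/207 ≈ 0.338 in
Excess rainfall: 4.100 − 0.338 = 3.762 in; P > Ia so Q > 0
Q = (7787/2070)²/((7787/2070) + 350/207) = (60637369/4284900)/(11287/2070) = 60637369/23364090 in ≈ 2.595 in

Q = 60637369/23364090 in ≈ 2.595 in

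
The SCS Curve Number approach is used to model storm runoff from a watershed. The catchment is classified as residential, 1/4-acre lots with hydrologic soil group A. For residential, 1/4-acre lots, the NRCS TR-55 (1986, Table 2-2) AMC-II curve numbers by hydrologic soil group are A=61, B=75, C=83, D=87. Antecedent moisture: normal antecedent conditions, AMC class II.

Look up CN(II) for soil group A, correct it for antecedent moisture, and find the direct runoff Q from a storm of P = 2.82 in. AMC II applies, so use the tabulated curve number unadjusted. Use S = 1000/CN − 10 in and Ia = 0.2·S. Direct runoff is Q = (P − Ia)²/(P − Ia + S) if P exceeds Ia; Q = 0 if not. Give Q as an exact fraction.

NRCS table: residential, 1/4-acre lots, soil group A → CN(II) = 61
AMC II — tabulated CN = 61 applies directly.
S = 1000/61 − 10 = 390/61 in ≈ 6.393 in
Initial abstraction Ia = S/5 = (390/61)/5 = 78/61 ≈ 1.279 in
Excess rainfall: 2.820 − 1.279 = 1.541 in; P > Ia so Q > 0
Q = (4701/3050)²/((4701/3050) + 390/61) = (22099401/9302500)/(24201/3050) = 2455489/8201450 in ≈ 0.299 in

Q = 2455489/8201450 in ≈ 0.299 in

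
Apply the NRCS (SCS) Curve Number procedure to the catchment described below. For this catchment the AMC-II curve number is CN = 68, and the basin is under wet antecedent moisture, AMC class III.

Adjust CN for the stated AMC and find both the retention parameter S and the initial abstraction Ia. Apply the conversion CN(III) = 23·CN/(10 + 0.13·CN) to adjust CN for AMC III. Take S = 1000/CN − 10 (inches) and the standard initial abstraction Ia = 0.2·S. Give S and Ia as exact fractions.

CN(III) from CN(II)=68: (23·68)/(10 + 0.13·68) = 39100/471 ≈ 83.015
Retention S: 1000/CN − 10 with CN=83.015 → S = 800/391 ≈ 2.046 in
Ia = 0.2S: 0.2·2.046 = 0.409 in (exactly 160/391)

S = 800/391 in ≈ 2.046 in; Ia = 160/391 in ≈ 0.409 in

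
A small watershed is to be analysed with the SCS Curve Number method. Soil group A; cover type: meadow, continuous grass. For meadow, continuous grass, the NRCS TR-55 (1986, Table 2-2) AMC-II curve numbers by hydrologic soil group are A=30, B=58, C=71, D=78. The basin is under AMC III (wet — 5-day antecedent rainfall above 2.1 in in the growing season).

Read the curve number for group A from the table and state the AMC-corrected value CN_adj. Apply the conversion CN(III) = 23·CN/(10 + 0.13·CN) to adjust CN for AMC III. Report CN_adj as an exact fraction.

CN_adj = 6900/139 ≈ 49.640

NRCS table: meadow, continuous grass, soil group A → CN(II) = 30
CN(III) from CN(II)=30: (23·30)/(10 + 0.13·30) = 6900/139 ≈ 49.640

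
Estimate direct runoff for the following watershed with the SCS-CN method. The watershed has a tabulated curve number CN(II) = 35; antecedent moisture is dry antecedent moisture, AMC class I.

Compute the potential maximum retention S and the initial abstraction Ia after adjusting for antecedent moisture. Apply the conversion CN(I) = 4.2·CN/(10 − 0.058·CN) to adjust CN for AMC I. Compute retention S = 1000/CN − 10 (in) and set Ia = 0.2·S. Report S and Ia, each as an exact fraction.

S = 6500/147 in ≈ 44.218 in; Ia = 1300/147 in ≈ 8.844 in

Dry (AMC I): CN(I) = 4.2·35/(10 − 0.058·35) = 147/(797/100) = 14700/797 ≈ 18.444
Retention S: 1000/CN − 10 with CN=18.444 → S = 6500/147 ≈ 44.218 in
Ia = 0.2·(6500/147) = 1300/147 in ≈ 8.844 in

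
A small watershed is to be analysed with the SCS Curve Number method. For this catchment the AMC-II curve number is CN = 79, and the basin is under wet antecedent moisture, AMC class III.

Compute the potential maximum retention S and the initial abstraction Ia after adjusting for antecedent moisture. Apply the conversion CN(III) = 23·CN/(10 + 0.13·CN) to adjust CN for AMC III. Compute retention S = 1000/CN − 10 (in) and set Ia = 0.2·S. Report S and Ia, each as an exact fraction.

S = 2100/1817 in ≈ 1.156 in; Ia = 420/1817 in ≈ 0.231 in

Wet (AMC III): CN(III) = 23·79/(10 + 0.13·79) = 1817/(2027/100) = 181700/2027 ≈ 89.640
S = 1000/(181700/2027) − 10 = 2100/1817 in ≈ 1.156 in
Initial abstraction Ia = S/5 = (2100/1817)/5 = 420/1817 ≈ 0.231 in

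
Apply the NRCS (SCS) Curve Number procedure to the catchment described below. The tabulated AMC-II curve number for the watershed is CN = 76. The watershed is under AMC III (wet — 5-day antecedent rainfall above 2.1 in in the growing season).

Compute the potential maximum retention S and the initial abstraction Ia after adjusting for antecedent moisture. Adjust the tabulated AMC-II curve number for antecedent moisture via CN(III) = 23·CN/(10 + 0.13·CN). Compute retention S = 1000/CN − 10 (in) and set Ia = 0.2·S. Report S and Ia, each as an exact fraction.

Adjust CN=76 to AMC III: 23·76/(10 + 0.13·76) → 1748 ÷ (497/25) = 43700/497 ≈ 87.928
Max retention: S = 1000/(43700/497) − 10 = 600/437 in (≈ 1.373 in)
Ia = 0.2S: 0.2·1.373 = 0.275 in (exactly 120/437)

S = 600/437 in ≈ 1.373 in; Ia = 120/437 in ≈ 0.275 in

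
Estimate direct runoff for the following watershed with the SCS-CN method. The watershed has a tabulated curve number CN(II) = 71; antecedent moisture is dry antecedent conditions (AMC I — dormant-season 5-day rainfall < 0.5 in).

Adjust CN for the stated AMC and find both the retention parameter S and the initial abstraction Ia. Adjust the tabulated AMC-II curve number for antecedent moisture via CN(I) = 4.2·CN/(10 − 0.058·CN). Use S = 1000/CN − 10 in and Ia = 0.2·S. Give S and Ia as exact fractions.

CN(I) from CN(II)=71: (4.2·71)/(10 − 0.058·71) = 149100/2941 ≈ 50.697
S = 1000/(149100/2941) − 10 = 14500/1491 in ≈ 9.725 in
Ia = 0.2·(14500/1491) = 2900/1491 in ≈ 1.945 in

S = 14500/1491 in ≈ 9.725 in; Ia = 2900/1491 in ≈ 1.945 in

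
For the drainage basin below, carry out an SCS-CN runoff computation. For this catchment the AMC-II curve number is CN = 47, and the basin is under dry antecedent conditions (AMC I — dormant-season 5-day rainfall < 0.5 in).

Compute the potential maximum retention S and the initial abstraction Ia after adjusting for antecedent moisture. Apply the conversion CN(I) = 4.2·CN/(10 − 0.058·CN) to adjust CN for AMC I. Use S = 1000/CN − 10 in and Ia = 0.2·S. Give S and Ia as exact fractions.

S = 26500/987 in ≈ 26.849 in; Ia = 5300/987 in ≈ 5.370 in

CN(I) from CN(II)=47: (4.2·47)/(10 − 0.058·47) = 98700/3637 ≈ 27.138
S = 1000/(98700/3637) − 10 = 26500/987 in ≈ 26.849 in
Initial abstraction Ia = S/5 = (26500/987)/5 = 5300/987 ≈ 5.370 in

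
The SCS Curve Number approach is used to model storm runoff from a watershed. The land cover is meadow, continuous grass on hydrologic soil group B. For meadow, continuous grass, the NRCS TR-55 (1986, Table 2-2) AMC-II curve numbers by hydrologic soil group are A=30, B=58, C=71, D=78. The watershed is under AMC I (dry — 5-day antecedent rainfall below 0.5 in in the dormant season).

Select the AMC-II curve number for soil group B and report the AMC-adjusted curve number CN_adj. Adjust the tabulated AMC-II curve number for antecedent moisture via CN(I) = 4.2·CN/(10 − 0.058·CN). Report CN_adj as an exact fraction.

CN_adj = 2900/79 ≈ 36.709

NRCS table: meadow, continuous grass, soil group B → CN(II) = 58
CN(I) from CN(II)=58: (4.2·58)/(10 − 0.058·58) = 2900/79 ≈ 36.709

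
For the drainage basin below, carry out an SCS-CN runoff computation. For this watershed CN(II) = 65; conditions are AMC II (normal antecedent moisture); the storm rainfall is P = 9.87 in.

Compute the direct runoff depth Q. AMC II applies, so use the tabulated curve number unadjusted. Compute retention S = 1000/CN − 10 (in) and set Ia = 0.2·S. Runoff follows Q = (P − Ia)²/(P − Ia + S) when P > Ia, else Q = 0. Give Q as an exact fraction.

Q = 18666823/3422900 in ≈ 5.454 in

CN(II) = 65; AMC II needs no correction.
Max retention: S = 1000/65 − 10 = 70/13 in (≈ 5.385 in)
Ia = 0.2·(70/13) = 14/13 in ≈ 1.077 in
Since P=9.870 > Ia=1.077: effective rainfall P−Ia = 11431/1300 in
Q: (11431/1300)² ÷ (18431/1300) = 18666823/3422900 in (≈ 5.454 in)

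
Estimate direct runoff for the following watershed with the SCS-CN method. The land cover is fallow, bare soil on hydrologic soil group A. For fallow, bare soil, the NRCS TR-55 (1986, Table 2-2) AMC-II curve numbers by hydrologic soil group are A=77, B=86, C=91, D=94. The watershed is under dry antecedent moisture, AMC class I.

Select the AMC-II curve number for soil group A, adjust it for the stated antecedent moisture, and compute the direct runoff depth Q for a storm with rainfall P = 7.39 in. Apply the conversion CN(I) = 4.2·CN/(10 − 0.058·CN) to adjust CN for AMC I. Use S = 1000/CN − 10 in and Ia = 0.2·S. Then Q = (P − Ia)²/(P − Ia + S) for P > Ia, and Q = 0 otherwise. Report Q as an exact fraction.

NRCS table: fallow, bare soil, soil group A → CN(II) = 77
Adjust CN=77 to AMC I: 4.2·77/(10 − 0.058·77) → (1617/5) ÷ (2767/500) = 161700/2767 ≈ 58.439
Retention S: 1000/CN − 10 with CN=58.439 → S = 11500/1617 ≈ 7.112 in
Ia = 0.2S: 0.2·7.112 = 1.422 in (exactly 2300/1617)
Excess rainfall: 7.390 − 1.422 = 5.968 in; P > Ia so Q > 0
Q: (964963/161700)² ÷ (2114963/161700) = 931153591369/341989517100 in (≈ 2.723 in)

Q = 931153591369/341989517100 in ≈ 2.723 in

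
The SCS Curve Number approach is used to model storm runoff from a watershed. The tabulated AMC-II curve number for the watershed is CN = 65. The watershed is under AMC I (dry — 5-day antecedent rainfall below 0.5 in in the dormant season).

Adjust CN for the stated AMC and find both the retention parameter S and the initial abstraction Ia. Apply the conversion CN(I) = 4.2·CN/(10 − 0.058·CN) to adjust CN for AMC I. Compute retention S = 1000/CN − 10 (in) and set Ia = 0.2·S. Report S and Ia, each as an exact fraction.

Dry (AMC I): CN(I) = 4.2·65/(10 − 0.058·65) = 273/(623/100) = 3900/89 ≈ 43.820
S = 1000/(3900/89) − 10 = 500/39 in ≈ 12.821 in
Initial abstraction Ia = S/5 = (500/39)/5 = 100/39 ≈ 2.564 in

S = 500/39 in ≈ 12.821 in; Ia = 100/39 in ≈ 2.564 in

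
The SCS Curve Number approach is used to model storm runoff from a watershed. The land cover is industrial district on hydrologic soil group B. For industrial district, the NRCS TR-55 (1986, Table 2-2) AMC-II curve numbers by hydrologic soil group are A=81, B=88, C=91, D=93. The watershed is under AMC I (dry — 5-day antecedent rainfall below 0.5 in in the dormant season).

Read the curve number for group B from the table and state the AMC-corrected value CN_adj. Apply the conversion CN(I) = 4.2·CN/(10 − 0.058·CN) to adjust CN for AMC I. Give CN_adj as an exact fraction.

CN_adj = 3850/51 ≈ 75.490

NRCS table: industrial district, soil group B → CN(II) = 88
Dry (AMC I): CN(I) = 4.2·88/(10 − 0.058·88) = (1848/5)/(612/125) = 3850/51 ≈ 75.490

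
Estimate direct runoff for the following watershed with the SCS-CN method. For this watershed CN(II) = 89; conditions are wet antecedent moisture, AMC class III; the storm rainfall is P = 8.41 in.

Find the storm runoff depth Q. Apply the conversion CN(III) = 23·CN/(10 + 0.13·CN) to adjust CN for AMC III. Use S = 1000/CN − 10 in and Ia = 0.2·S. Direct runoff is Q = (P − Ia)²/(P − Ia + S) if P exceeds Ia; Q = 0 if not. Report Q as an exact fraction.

Q = 2888392023729/370410176900 in ≈ 7.798 in

Adjust CN=89 to AMC III: 23·89/(10 + 0.13·89) → 2047 ÷ (2157/100) = 204700/2157 ≈ 94.900
Max retention: S = 1000/(204700/2157) − 10 = 1100/2047 in (≈ 0.537 in)
Initial abstraction Ia = S/5 = (1100/2047)/5 = 220/2047 ≈ 0.107 in
Excess rainfall: 8.410 − 0.107 = 8.303 in; P > Ia so Q > 0
Runoff Q = (P−Ia)²/(P−Ia+S) = (8.303)²/(8.303+0.537) = 2888392023729/370410176900 ≈ 7.798 in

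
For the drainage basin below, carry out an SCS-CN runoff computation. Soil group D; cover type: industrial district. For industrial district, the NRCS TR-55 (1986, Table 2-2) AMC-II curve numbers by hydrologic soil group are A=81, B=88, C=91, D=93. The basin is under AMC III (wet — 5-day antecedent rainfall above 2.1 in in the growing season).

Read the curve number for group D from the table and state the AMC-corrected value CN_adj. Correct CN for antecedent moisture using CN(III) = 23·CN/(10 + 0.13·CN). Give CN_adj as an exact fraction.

NRCS table: industrial district, soil group D → CN(II) = 93
Adjust CN=93 to AMC III: 23·93/(10 + 0.13·93) → 2139 ÷ (2209/100) = 213900/2209 ≈ 96.831

CN_adj = 213900/2209 ≈ 96.831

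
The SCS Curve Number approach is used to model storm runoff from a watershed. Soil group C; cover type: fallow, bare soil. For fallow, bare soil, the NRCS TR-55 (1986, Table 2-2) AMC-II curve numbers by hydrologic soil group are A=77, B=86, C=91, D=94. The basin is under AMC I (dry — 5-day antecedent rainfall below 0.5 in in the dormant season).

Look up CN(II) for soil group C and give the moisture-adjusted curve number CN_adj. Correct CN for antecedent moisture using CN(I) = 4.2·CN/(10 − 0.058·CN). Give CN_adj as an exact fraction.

CN_adj = 63700/787 ≈ 80.940

NRCS table: fallow, bare soil, soil group C → CN(II) = 91
Dry (AMC I): CN(I) = 4.2·91/(10 − 0.058·91) = (1911/5)/(2361/500) = 63700/787 ≈ 80.940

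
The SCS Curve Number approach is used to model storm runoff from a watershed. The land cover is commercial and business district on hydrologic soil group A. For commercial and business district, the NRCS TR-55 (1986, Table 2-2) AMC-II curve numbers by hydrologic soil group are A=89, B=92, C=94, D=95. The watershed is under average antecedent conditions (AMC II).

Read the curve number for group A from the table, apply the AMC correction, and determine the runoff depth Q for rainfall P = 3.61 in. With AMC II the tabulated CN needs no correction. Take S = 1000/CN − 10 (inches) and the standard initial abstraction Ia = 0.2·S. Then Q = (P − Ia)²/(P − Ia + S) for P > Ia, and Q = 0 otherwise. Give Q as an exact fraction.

NRCS table: commercial and business district, soil group A → CN(II) = 89
CN(II) = 89; AMC II needs no correction.
S = 1000/89 − 10 = 110/89 in ≈ 1.236 in
Ia = 0.2·(110/89) = 22/89 in ≈ 0.247 in
P − Ia = 3.610 − 0.247 = 29929/8900 ≈ 3.363 in (> 0, runoff occurs)
Q: (29929/8900)² ÷ (40929/8900) = 895745041/364268100 in (≈ 2.459 in)

Q = 895745041/364268100 in ≈ 2.459 in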